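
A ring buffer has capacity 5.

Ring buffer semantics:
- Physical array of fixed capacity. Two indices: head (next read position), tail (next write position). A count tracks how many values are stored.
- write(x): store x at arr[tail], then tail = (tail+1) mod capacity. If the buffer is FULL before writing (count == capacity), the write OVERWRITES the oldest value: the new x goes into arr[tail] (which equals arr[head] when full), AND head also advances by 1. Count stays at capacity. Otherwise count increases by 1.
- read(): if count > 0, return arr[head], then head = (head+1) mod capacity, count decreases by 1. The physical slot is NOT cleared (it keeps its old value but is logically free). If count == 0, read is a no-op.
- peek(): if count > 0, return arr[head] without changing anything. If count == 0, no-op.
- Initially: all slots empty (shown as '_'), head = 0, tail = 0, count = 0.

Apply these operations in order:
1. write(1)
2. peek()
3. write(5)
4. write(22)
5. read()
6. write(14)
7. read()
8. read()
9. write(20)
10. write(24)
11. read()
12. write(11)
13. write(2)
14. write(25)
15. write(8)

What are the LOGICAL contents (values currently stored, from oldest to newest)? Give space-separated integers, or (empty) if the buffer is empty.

After op 1 (write(1)): arr=[1 _ _ _ _] head=0 tail=1 count=1
After op 2 (peek()): arr=[1 _ _ _ _] head=0 tail=1 count=1
After op 3 (write(5)): arr=[1 5 _ _ _] head=0 tail=2 count=2
After op 4 (write(22)): arr=[1 5 22 _ _] head=0 tail=3 count=3
After op 5 (read()): arr=[1 5 22 _ _] head=1 tail=3 count=2
After op 6 (write(14)): arr=[1 5 22 14 _] head=1 tail=4 count=3
After op 7 (read()): arr=[1 5 22 14 _] head=2 tail=4 count=2
After op 8 (read()): arr=[1 5 22 14 _] head=3 tail=4 count=1
After op 9 (write(20)): arr=[1 5 22 14 20] head=3 tail=0 count=2
After op 10 (write(24)): arr=[24 5 22 14 20] head=3 tail=1 count=3
After op 11 (read()): arr=[24 5 22 14 20] head=4 tail=1 count=2
After op 12 (write(11)): arr=[24 11 22 14 20] head=4 tail=2 count=3
After op 13 (write(2)): arr=[24 11 2 14 20] head=4 tail=3 count=4
After op 14 (write(25)): arr=[24 11 2 25 20] head=4 tail=4 count=5
After op 15 (write(8)): arr=[24 11 2 25 8] head=0 tail=0 count=5

Answer: 24 11 2 25 8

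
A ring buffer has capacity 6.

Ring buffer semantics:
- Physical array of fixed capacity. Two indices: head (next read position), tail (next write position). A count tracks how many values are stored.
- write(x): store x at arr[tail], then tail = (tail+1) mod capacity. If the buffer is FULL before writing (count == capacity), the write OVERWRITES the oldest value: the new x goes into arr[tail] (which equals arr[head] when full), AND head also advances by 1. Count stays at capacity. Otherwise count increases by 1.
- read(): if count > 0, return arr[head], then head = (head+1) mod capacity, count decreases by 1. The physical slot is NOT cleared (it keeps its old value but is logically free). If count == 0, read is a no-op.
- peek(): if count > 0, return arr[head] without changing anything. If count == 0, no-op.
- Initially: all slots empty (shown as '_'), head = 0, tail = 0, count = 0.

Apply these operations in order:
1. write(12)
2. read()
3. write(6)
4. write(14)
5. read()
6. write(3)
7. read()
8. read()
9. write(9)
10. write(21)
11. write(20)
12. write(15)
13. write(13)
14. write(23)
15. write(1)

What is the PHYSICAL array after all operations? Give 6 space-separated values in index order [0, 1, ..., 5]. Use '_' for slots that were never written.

After op 1 (write(12)): arr=[12 _ _ _ _ _] head=0 tail=1 count=1
After op 2 (read()): arr=[12 _ _ _ _ _] head=1 tail=1 count=0
After op 3 (write(6)): arr=[12 6 _ _ _ _] head=1 tail=2 count=1
After op 4 (write(14)): arr=[12 6 14 _ _ _] head=1 tail=3 count=2
After op 5 (read()): arr=[12 6 14 _ _ _] head=2 tail=3 count=1
After op 6 (write(3)): arr=[12 6 14 3 _ _] head=2 tail=4 count=2
After op 7 (read()): arr=[12 6 14 3 _ _] head=3 tail=4 count=1
After op 8 (read()): arr=[12 6 14 3 _ _] head=4 tail=4 count=0
After op 9 (write(9)): arr=[12 6 14 3 9 _] head=4 tail=5 count=1
After op 10 (write(21)): arr=[12 6 14 3 9 21] head=4 tail=0 count=2
After op 11 (write(20)): arr=[20 6 14 3 9 21] head=4 tail=1 count=3
After op 12 (write(15)): arr=[20 15 14 3 9 21] head=4 tail=2 count=4
After op 13 (write(13)): arr=[20 15 13 3 9 21] head=4 tail=3 count=5
After op 14 (write(23)): arr=[20 15 13 23 9 21] head=4 tail=4 count=6
After op 15 (write(1)): arr=[20 15 13 23 1 21] head=5 tail=5 count=6

Answer: 20 15 13 23 1 21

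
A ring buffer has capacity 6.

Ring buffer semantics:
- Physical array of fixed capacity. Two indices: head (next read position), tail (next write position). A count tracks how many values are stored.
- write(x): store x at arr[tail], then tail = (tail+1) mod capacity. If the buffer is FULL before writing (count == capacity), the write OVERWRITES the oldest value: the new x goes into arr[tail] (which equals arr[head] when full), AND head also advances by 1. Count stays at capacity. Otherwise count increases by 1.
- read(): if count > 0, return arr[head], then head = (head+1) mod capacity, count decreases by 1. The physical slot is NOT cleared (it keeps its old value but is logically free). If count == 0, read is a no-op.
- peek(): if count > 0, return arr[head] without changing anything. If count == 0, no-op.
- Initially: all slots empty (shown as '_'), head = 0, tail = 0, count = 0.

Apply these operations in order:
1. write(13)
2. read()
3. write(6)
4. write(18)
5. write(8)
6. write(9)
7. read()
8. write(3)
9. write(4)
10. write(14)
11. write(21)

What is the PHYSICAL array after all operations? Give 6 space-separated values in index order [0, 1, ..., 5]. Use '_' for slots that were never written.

Answer: 4 14 21 8 9 3

Derivation:
After op 1 (write(13)): arr=[13 _ _ _ _ _] head=0 tail=1 count=1
After op 2 (read()): arr=[13 _ _ _ _ _] head=1 tail=1 count=0
After op 3 (write(6)): arr=[13 6 _ _ _ _] head=1 tail=2 count=1
After op 4 (write(18)): arr=[13 6 18 _ _ _] head=1 tail=3 count=2
After op 5 (write(8)): arr=[13 6 18 8 _ _] head=1 tail=4 count=3
After op 6 (write(9)): arr=[13 6 18 8 9 _] head=1 tail=5 count=4
After op 7 (read()): arr=[13 6 18 8 9 _] head=2 tail=5 count=3
After op 8 (write(3)): arr=[13 6 18 8 9 3] head=2 tail=0 count=4
After op 9 (write(4)): arr=[4 6 18 8 9 3] head=2 tail=1 count=5
After op 10 (write(14)): arr=[4 14 18 8 9 3] head=2 tail=2 count=6
After op 11 (write(21)): arr=[4 14 21 8 9 3] head=3 tail=3 count=6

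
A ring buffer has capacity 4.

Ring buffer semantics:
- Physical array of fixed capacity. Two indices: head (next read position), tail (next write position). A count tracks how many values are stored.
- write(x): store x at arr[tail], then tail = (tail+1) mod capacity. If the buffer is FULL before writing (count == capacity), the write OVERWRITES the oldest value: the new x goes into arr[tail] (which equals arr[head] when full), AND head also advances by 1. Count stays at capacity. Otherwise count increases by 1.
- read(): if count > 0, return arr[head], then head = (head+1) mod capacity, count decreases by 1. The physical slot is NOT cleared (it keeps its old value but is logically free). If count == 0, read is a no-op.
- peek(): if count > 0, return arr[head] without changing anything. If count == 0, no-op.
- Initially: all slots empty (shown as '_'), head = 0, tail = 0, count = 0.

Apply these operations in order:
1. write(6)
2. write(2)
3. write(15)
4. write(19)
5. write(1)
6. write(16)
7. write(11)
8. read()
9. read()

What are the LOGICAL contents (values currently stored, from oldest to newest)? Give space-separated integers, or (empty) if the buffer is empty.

Answer: 16 11

Derivation:
After op 1 (write(6)): arr=[6 _ _ _] head=0 tail=1 count=1
After op 2 (write(2)): arr=[6 2 _ _] head=0 tail=2 count=2
After op 3 (write(15)): arr=[6 2 15 _] head=0 tail=3 count=3
After op 4 (write(19)): arr=[6 2 15 19] head=0 tail=0 count=4
After op 5 (write(1)): arr=[1 2 15 19] head=1 tail=1 count=4
After op 6 (write(16)): arr=[1 16 15 19] head=2 tail=2 count=4
After op 7 (write(11)): arr=[1 16 11 19] head=3 tail=3 count=4
After op 8 (read()): arr=[1 16 11 19] head=0 tail=3 count=3
After op 9 (read()): arr=[1 16 11 19] head=1 tail=3 count=2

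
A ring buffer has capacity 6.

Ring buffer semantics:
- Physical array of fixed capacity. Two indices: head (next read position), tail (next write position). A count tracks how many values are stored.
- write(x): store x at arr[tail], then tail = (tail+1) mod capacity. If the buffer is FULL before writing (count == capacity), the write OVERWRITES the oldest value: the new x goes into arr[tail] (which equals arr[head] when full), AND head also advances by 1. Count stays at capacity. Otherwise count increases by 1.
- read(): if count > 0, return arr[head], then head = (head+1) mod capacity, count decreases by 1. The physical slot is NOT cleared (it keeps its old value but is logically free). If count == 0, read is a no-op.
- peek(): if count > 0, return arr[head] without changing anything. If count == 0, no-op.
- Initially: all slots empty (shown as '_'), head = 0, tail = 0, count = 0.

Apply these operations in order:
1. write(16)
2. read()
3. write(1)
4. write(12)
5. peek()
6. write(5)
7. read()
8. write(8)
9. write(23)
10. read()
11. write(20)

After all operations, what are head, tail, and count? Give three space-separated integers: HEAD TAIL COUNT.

After op 1 (write(16)): arr=[16 _ _ _ _ _] head=0 tail=1 count=1
After op 2 (read()): arr=[16 _ _ _ _ _] head=1 tail=1 count=0
After op 3 (write(1)): arr=[16 1 _ _ _ _] head=1 tail=2 count=1
After op 4 (write(12)): arr=[16 1 12 _ _ _] head=1 tail=3 count=2
After op 5 (peek()): arr=[16 1 12 _ _ _] head=1 tail=3 count=2
After op 6 (write(5)): arr=[16 1 12 5 _ _] head=1 tail=4 count=3
After op 7 (read()): arr=[16 1 12 5 _ _] head=2 tail=4 count=2
After op 8 (write(8)): arr=[16 1 12 5 8 _] head=2 tail=5 count=3
After op 9 (write(23)): arr=[16 1 12 5 8 23] head=2 tail=0 count=4
After op 10 (read()): arr=[16 1 12 5 8 23] head=3 tail=0 count=3
After op 11 (write(20)): arr=[20 1 12 5 8 23] head=3 tail=1 count=4

Answer: 3 1 4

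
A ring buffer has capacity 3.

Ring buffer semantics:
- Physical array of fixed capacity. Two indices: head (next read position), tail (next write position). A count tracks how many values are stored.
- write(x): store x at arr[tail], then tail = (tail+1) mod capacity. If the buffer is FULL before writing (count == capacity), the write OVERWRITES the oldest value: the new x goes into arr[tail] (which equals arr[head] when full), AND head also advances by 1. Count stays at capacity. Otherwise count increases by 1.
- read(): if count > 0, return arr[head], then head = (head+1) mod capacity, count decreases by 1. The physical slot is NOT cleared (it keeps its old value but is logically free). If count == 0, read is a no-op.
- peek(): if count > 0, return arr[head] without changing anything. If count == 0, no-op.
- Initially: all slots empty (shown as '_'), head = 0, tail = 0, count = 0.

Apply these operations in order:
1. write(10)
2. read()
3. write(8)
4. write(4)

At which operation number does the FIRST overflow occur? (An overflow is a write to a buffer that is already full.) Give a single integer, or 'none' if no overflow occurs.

After op 1 (write(10)): arr=[10 _ _] head=0 tail=1 count=1
After op 2 (read()): arr=[10 _ _] head=1 tail=1 count=0
After op 3 (write(8)): arr=[10 8 _] head=1 tail=2 count=1
After op 4 (write(4)): arr=[10 8 4] head=1 tail=0 count=2

Answer: none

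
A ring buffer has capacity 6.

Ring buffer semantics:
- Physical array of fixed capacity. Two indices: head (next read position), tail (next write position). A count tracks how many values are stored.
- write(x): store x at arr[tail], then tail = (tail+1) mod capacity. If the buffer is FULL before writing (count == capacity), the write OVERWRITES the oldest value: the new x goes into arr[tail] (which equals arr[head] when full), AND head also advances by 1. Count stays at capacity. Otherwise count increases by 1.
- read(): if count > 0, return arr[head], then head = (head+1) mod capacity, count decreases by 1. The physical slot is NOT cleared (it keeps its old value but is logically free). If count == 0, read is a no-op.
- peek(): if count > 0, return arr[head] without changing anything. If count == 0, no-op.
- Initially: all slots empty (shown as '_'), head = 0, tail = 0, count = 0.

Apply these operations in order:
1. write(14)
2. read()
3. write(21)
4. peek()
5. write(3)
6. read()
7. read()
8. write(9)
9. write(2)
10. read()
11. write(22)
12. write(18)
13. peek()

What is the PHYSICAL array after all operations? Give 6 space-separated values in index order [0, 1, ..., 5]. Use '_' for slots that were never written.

Answer: 18 21 3 9 2 22

Derivation:
After op 1 (write(14)): arr=[14 _ _ _ _ _] head=0 tail=1 count=1
After op 2 (read()): arr=[14 _ _ _ _ _] head=1 tail=1 count=0
After op 3 (write(21)): arr=[14 21 _ _ _ _] head=1 tail=2 count=1
After op 4 (peek()): arr=[14 21 _ _ _ _] head=1 tail=2 count=1
After op 5 (write(3)): arr=[14 21 3 _ _ _] head=1 tail=3 count=2
After op 6 (read()): arr=[14 21 3 _ _ _] head=2 tail=3 count=1
After op 7 (read()): arr=[14 21 3 _ _ _] head=3 tail=3 count=0
After op 8 (write(9)): arr=[14 21 3 9 _ _] head=3 tail=4 count=1
After op 9 (write(2)): arr=[14 21 3 9 2 _] head=3 tail=5 count=2
After op 10 (read()): arr=[14 21 3 9 2 _] head=4 tail=5 count=1
After op 11 (write(22)): arr=[14 21 3 9 2 22] head=4 tail=0 count=2
After op 12 (write(18)): arr=[18 21 3 9 2 22] head=4 tail=1 count=3
After op 13 (peek()): arr=[18 21 3 9 2 22] head=4 tail=1 count=3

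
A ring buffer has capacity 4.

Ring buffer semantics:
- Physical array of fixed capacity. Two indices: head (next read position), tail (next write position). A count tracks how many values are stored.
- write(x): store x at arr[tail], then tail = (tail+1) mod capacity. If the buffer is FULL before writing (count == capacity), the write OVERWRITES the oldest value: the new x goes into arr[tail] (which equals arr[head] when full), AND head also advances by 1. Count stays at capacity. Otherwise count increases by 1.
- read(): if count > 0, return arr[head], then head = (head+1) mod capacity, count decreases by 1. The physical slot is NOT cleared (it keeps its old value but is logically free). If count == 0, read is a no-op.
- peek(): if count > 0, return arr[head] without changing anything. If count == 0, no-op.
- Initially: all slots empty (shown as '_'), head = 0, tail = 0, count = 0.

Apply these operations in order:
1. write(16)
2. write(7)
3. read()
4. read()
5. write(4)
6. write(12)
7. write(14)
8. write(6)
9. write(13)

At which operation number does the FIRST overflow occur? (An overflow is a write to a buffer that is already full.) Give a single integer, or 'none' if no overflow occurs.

After op 1 (write(16)): arr=[16 _ _ _] head=0 tail=1 count=1
After op 2 (write(7)): arr=[16 7 _ _] head=0 tail=2 count=2
After op 3 (read()): arr=[16 7 _ _] head=1 tail=2 count=1
After op 4 (read()): arr=[16 7 _ _] head=2 tail=2 count=0
After op 5 (write(4)): arr=[16 7 4 _] head=2 tail=3 count=1
After op 6 (write(12)): arr=[16 7 4 12] head=2 tail=0 count=2
After op 7 (write(14)): arr=[14 7 4 12] head=2 tail=1 count=3
After op 8 (write(6)): arr=[14 6 4 12] head=2 tail=2 count=4
After op 9 (write(13)): arr=[14 6 13 12] head=3 tail=3 count=4

Answer: 9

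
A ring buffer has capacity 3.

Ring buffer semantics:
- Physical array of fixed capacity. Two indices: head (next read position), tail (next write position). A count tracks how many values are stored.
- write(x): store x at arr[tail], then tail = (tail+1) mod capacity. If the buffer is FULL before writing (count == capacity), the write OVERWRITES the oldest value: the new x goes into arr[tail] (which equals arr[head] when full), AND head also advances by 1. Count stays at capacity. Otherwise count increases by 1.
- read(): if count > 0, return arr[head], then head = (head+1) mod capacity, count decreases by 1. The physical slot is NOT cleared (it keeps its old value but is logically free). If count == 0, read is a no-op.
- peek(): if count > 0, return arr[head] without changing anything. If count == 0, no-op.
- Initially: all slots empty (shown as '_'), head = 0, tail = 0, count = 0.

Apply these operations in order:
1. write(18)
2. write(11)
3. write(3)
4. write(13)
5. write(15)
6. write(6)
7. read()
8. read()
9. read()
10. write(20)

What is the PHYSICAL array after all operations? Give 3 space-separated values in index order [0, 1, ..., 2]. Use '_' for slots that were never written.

After op 1 (write(18)): arr=[18 _ _] head=0 tail=1 count=1
After op 2 (write(11)): arr=[18 11 _] head=0 tail=2 count=2
After op 3 (write(3)): arr=[18 11 3] head=0 tail=0 count=3
After op 4 (write(13)): arr=[13 11 3] head=1 tail=1 count=3
After op 5 (write(15)): arr=[13 15 3] head=2 tail=2 count=3
After op 6 (write(6)): arr=[13 15 6] head=0 tail=0 count=3
After op 7 (read()): arr=[13 15 6] head=1 tail=0 count=2
After op 8 (read()): arr=[13 15 6] head=2 tail=0 count=1
After op 9 (read()): arr=[13 15 6] head=0 tail=0 count=0
After op 10 (write(20)): arr=[20 15 6] head=0 tail=1 count=1

Answer: 20 15 6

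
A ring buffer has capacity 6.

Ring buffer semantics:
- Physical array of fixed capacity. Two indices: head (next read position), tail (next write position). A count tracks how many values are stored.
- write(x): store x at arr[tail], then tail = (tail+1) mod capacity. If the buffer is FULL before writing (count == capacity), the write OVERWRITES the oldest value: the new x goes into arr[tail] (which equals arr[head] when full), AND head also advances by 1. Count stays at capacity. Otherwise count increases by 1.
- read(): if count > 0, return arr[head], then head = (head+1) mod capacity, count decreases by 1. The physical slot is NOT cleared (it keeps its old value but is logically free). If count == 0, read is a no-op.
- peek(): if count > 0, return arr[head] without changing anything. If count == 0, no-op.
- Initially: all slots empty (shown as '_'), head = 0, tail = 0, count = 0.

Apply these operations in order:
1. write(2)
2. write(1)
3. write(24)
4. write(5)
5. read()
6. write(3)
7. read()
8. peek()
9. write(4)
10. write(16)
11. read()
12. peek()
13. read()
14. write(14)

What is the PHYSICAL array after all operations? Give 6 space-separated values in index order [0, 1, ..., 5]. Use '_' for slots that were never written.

Answer: 16 14 24 5 3 4

Derivation:
After op 1 (write(2)): arr=[2 _ _ _ _ _] head=0 tail=1 count=1
After op 2 (write(1)): arr=[2 1 _ _ _ _] head=0 tail=2 count=2
After op 3 (write(24)): arr=[2 1 24 _ _ _] head=0 tail=3 count=3
After op 4 (write(5)): arr=[2 1 24 5 _ _] head=0 tail=4 count=4
After op 5 (read()): arr=[2 1 24 5 _ _] head=1 tail=4 count=3
After op 6 (write(3)): arr=[2 1 24 5 3 _] head=1 tail=5 count=4
After op 7 (read()): arr=[2 1 24 5 3 _] head=2 tail=5 count=3
After op 8 (peek()): arr=[2 1 24 5 3 _] head=2 tail=5 count=3
After op 9 (write(4)): arr=[2 1 24 5 3 4] head=2 tail=0 count=4
After op 10 (write(16)): arr=[16 1 24 5 3 4] head=2 tail=1 count=5
After op 11 (read()): arr=[16 1 24 5 3 4] head=3 tail=1 count=4
After op 12 (peek()): arr=[16 1 24 5 3 4] head=3 tail=1 count=4
After op 13 (read()): arr=[16 1 24 5 3 4] head=4 tail=1 count=3
After op 14 (write(14)): arr=[16 14 24 5 3 4] head=4 tail=2 count=4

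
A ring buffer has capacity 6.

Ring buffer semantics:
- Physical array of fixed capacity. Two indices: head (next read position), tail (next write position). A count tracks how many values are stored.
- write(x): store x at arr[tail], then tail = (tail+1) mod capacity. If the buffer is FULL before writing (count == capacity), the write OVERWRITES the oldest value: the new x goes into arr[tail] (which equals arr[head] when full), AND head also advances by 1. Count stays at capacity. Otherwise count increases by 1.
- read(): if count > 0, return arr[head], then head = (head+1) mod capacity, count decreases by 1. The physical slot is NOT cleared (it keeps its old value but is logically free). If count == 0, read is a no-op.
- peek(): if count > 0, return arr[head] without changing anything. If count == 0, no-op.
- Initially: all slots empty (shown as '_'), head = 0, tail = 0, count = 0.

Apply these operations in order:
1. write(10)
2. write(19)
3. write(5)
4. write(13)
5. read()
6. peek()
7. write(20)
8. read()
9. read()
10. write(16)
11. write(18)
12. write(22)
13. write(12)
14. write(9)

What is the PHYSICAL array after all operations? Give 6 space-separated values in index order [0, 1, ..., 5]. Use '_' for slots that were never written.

Answer: 18 22 12 9 20 16

Derivation:
After op 1 (write(10)): arr=[10 _ _ _ _ _] head=0 tail=1 count=1
After op 2 (write(19)): arr=[10 19 _ _ _ _] head=0 tail=2 count=2
After op 3 (write(5)): arr=[10 19 5 _ _ _] head=0 tail=3 count=3
After op 4 (write(13)): arr=[10 19 5 13 _ _] head=0 tail=4 count=4
After op 5 (read()): arr=[10 19 5 13 _ _] head=1 tail=4 count=3
After op 6 (peek()): arr=[10 19 5 13 _ _] head=1 tail=4 count=3
After op 7 (write(20)): arr=[10 19 5 13 20 _] head=1 tail=5 count=4
After op 8 (read()): arr=[10 19 5 13 20 _] head=2 tail=5 count=3
After op 9 (read()): arr=[10 19 5 13 20 _] head=3 tail=5 count=2
After op 10 (write(16)): arr=[10 19 5 13 20 16] head=3 tail=0 count=3
After op 11 (write(18)): arr=[18 19 5 13 20 16] head=3 tail=1 count=4
After op 12 (write(22)): arr=[18 22 5 13 20 16] head=3 tail=2 count=5
After op 13 (write(12)): arr=[18 22 12 13 20 16] head=3 tail=3 count=6
After op 14 (write(9)): arr=[18 22 12 9 20 16] head=4 tail=4 count=6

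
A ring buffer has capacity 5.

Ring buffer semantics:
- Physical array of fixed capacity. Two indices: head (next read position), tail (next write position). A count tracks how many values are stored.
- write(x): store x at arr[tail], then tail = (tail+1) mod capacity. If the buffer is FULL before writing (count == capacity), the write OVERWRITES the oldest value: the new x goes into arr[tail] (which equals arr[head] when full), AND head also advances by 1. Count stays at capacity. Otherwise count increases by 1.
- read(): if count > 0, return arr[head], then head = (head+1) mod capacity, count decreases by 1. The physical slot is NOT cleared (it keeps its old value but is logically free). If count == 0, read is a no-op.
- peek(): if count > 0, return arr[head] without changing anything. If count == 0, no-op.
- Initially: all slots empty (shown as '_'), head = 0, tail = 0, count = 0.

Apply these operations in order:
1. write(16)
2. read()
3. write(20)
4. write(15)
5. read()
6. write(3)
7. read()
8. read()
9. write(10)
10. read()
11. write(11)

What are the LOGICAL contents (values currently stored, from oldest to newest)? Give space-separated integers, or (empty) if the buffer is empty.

After op 1 (write(16)): arr=[16 _ _ _ _] head=0 tail=1 count=1
After op 2 (read()): arr=[16 _ _ _ _] head=1 tail=1 count=0
After op 3 (write(20)): arr=[16 20 _ _ _] head=1 tail=2 count=1
After op 4 (write(15)): arr=[16 20 15 _ _] head=1 tail=3 count=2
After op 5 (read()): arr=[16 20 15 _ _] head=2 tail=3 count=1
After op 6 (write(3)): arr=[16 20 15 3 _] head=2 tail=4 count=2
After op 7 (read()): arr=[16 20 15 3 _] head=3 tail=4 count=1
After op 8 (read()): arr=[16 20 15 3 _] head=4 tail=4 count=0
After op 9 (write(10)): arr=[16 20 15 3 10] head=4 tail=0 count=1
After op 10 (read()): arr=[16 20 15 3 10] head=0 tail=0 count=0
After op 11 (write(11)): arr=[11 20 15 3 10] head=0 tail=1 count=1

Answer: 11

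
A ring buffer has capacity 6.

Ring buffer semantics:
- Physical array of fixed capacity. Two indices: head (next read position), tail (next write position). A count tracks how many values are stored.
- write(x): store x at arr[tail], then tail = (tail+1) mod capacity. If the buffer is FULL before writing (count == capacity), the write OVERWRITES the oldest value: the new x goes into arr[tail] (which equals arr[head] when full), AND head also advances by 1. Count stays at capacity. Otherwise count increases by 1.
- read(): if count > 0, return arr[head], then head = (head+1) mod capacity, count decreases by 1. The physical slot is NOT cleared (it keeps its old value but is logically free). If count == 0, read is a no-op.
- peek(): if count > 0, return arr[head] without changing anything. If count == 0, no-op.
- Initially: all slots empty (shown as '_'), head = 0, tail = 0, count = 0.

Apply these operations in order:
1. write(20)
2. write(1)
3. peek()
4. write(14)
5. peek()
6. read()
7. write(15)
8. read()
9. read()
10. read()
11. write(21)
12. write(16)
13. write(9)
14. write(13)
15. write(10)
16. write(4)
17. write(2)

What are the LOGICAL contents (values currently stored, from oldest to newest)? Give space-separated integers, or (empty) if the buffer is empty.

After op 1 (write(20)): arr=[20 _ _ _ _ _] head=0 tail=1 count=1
After op 2 (write(1)): arr=[20 1 _ _ _ _] head=0 tail=2 count=2
After op 3 (peek()): arr=[20 1 _ _ _ _] head=0 tail=2 count=2
After op 4 (write(14)): arr=[20 1 14 _ _ _] head=0 tail=3 count=3
After op 5 (peek()): arr=[20 1 14 _ _ _] head=0 tail=3 count=3
After op 6 (read()): arr=[20 1 14 _ _ _] head=1 tail=3 count=2
After op 7 (write(15)): arr=[20 1 14 15 _ _] head=1 tail=4 count=3
After op 8 (read()): arr=[20 1 14 15 _ _] head=2 tail=4 count=2
After op 9 (read()): arr=[20 1 14 15 _ _] head=3 tail=4 count=1
After op 10 (read()): arr=[20 1 14 15 _ _] head=4 tail=4 count=0
After op 11 (write(21)): arr=[20 1 14 15 21 _] head=4 tail=5 count=1
After op 12 (write(16)): arr=[20 1 14 15 21 16] head=4 tail=0 count=2
After op 13 (write(9)): arr=[9 1 14 15 21 16] head=4 tail=1 count=3
After op 14 (write(13)): arr=[9 13 14 15 21 16] head=4 tail=2 count=4
After op 15 (write(10)): arr=[9 13 10 15 21 16] head=4 tail=3 count=5
After op 16 (write(4)): arr=[9 13 10 4 21 16] head=4 tail=4 count=6
After op 17 (write(2)): arr=[9 13 10 4 2 16] head=5 tail=5 count=6

Answer: 16 9 13 10 4 2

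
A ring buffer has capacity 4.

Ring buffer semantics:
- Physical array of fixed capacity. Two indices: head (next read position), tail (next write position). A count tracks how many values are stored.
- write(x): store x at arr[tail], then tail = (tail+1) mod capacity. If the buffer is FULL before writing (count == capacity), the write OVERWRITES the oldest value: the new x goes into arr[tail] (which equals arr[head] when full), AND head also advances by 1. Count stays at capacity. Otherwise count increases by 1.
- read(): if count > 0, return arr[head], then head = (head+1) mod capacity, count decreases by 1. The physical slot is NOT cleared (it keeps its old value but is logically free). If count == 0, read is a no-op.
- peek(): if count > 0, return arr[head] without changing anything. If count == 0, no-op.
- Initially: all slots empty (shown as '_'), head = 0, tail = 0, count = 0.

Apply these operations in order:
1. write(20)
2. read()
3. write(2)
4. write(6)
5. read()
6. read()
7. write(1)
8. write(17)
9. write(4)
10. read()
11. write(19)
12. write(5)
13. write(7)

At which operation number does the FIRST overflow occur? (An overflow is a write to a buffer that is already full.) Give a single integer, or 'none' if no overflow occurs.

After op 1 (write(20)): arr=[20 _ _ _] head=0 tail=1 count=1
After op 2 (read()): arr=[20 _ _ _] head=1 tail=1 count=0
After op 3 (write(2)): arr=[20 2 _ _] head=1 tail=2 count=1
After op 4 (write(6)): arr=[20 2 6 _] head=1 tail=3 count=2
After op 5 (read()): arr=[20 2 6 _] head=2 tail=3 count=1
After op 6 (read()): arr=[20 2 6 _] head=3 tail=3 count=0
After op 7 (write(1)): arr=[20 2 6 1] head=3 tail=0 count=1
After op 8 (write(17)): arr=[17 2 6 1] head=3 tail=1 count=2
After op 9 (write(4)): arr=[17 4 6 1] head=3 tail=2 count=3
After op 10 (read()): arr=[17 4 6 1] head=0 tail=2 count=2
After op 11 (write(19)): arr=[17 4 19 1] head=0 tail=3 count=3
After op 12 (write(5)): arr=[17 4 19 5] head=0 tail=0 count=4
After op 13 (write(7)): arr=[7 4 19 5] head=1 tail=1 count=4

Answer: 13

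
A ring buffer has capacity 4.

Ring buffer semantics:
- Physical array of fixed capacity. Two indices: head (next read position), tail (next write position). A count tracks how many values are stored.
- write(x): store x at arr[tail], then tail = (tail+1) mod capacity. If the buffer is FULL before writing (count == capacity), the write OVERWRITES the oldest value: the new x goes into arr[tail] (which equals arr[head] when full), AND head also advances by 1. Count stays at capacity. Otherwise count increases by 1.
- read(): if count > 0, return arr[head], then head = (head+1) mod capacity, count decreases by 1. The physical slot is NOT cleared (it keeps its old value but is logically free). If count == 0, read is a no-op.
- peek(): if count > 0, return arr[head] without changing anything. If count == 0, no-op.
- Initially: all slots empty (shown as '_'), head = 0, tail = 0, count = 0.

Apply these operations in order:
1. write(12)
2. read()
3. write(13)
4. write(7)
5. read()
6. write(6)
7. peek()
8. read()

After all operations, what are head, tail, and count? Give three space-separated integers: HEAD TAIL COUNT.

After op 1 (write(12)): arr=[12 _ _ _] head=0 tail=1 count=1
After op 2 (read()): arr=[12 _ _ _] head=1 tail=1 count=0
After op 3 (write(13)): arr=[12 13 _ _] head=1 tail=2 count=1
After op 4 (write(7)): arr=[12 13 7 _] head=1 tail=3 count=2
After op 5 (read()): arr=[12 13 7 _] head=2 tail=3 count=1
After op 6 (write(6)): arr=[12 13 7 6] head=2 tail=0 count=2
After op 7 (peek()): arr=[12 13 7 6] head=2 tail=0 count=2
After op 8 (read()): arr=[12 13 7 6] head=3 tail=0 count=1

Answer: 3 0 1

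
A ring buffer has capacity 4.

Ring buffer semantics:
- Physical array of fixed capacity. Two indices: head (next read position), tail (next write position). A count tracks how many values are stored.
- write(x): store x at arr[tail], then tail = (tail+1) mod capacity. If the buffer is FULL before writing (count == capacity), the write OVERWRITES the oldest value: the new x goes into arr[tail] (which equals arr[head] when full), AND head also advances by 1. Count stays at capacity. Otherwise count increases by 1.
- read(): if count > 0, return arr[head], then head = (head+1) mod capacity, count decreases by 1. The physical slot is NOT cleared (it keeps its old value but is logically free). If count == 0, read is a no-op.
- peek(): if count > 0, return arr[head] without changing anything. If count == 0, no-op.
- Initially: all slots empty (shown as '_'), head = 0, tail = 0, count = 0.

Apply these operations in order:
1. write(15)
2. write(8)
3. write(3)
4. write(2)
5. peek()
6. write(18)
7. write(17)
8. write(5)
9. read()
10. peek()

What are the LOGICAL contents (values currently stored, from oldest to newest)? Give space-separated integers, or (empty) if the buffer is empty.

After op 1 (write(15)): arr=[15 _ _ _] head=0 tail=1 count=1
After op 2 (write(8)): arr=[15 8 _ _] head=0 tail=2 count=2
After op 3 (write(3)): arr=[15 8 3 _] head=0 tail=3 count=3
After op 4 (write(2)): arr=[15 8 3 2] head=0 tail=0 count=4
After op 5 (peek()): arr=[15 8 3 2] head=0 tail=0 count=4
After op 6 (write(18)): arr=[18 8 3 2] head=1 tail=1 count=4
After op 7 (write(17)): arr=[18 17 3 2] head=2 tail=2 count=4
After op 8 (write(5)): arr=[18 17 5 2] head=3 tail=3 count=4
After op 9 (read()): arr=[18 17 5 2] head=0 tail=3 count=3
After op 10 (peek()): arr=[18 17 5 2] head=0 tail=3 count=3

Answer: 18 17 5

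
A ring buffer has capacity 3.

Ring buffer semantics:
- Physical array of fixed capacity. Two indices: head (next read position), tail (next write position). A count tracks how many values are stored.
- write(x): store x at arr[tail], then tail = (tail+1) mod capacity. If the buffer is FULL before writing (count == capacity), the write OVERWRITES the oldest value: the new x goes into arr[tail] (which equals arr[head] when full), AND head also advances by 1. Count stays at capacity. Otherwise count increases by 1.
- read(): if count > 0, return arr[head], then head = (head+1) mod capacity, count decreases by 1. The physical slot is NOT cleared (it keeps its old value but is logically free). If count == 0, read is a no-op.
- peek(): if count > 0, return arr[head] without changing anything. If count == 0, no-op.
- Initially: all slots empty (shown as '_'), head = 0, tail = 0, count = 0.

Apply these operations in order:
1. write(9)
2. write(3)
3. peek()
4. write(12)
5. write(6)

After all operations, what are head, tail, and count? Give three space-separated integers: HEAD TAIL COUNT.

After op 1 (write(9)): arr=[9 _ _] head=0 tail=1 count=1
After op 2 (write(3)): arr=[9 3 _] head=0 tail=2 count=2
After op 3 (peek()): arr=[9 3 _] head=0 tail=2 count=2
After op 4 (write(12)): arr=[9 3 12] head=0 tail=0 count=3
After op 5 (write(6)): arr=[6 3 12] head=1 tail=1 count=3

Answer: 1 1 3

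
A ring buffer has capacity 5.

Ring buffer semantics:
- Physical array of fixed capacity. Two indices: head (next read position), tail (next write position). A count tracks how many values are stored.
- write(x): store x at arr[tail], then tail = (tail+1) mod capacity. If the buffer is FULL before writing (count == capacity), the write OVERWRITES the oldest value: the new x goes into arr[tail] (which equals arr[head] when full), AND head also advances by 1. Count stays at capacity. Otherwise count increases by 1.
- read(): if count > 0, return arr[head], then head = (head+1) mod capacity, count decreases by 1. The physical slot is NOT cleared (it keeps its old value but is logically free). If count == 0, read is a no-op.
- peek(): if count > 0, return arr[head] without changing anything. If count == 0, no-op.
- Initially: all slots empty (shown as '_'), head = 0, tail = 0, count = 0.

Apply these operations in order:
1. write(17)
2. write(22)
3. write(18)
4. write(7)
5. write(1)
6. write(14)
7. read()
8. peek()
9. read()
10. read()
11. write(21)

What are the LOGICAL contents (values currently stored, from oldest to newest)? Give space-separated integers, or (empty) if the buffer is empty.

After op 1 (write(17)): arr=[17 _ _ _ _] head=0 tail=1 count=1
After op 2 (write(22)): arr=[17 22 _ _ _] head=0 tail=2 count=2
After op 3 (write(18)): arr=[17 22 18 _ _] head=0 tail=3 count=3
After op 4 (write(7)): arr=[17 22 18 7 _] head=0 tail=4 count=4
After op 5 (write(1)): arr=[17 22 18 7 1] head=0 tail=0 count=5
After op 6 (write(14)): arr=[14 22 18 7 1] head=1 tail=1 count=5
After op 7 (read()): arr=[14 22 18 7 1] head=2 tail=1 count=4
After op 8 (peek()): arr=[14 22 18 7 1] head=2 tail=1 count=4
After op 9 (read()): arr=[14 22 18 7 1] head=3 tail=1 count=3
After op 10 (read()): arr=[14 22 18 7 1] head=4 tail=1 count=2
After op 11 (write(21)): arr=[14 21 18 7 1] head=4 tail=2 count=3

Answer: 1 14 21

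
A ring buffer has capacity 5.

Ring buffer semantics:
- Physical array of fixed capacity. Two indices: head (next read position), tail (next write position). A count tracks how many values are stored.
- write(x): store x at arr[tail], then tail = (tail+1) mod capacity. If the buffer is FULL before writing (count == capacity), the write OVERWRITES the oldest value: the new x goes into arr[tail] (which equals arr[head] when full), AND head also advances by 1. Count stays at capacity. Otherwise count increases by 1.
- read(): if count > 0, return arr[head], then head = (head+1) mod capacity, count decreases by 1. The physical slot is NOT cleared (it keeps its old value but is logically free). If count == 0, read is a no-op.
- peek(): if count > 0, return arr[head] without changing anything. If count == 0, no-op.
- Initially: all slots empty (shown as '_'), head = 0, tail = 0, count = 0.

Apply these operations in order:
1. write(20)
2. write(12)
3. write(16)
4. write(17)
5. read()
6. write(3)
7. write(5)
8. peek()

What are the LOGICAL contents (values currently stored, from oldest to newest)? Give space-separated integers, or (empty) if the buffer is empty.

After op 1 (write(20)): arr=[20 _ _ _ _] head=0 tail=1 count=1
After op 2 (write(12)): arr=[20 12 _ _ _] head=0 tail=2 count=2
After op 3 (write(16)): arr=[20 12 16 _ _] head=0 tail=3 count=3
After op 4 (write(17)): arr=[20 12 16 17 _] head=0 tail=4 count=4
After op 5 (read()): arr=[20 12 16 17 _] head=1 tail=4 count=3
After op 6 (write(3)): arr=[20 12 16 17 3] head=1 tail=0 count=4
After op 7 (write(5)): arr=[5 12 16 17 3] head=1 tail=1 count=5
After op 8 (peek()): arr=[5 12 16 17 3] head=1 tail=1 count=5

Answer: 12 16 17 3 5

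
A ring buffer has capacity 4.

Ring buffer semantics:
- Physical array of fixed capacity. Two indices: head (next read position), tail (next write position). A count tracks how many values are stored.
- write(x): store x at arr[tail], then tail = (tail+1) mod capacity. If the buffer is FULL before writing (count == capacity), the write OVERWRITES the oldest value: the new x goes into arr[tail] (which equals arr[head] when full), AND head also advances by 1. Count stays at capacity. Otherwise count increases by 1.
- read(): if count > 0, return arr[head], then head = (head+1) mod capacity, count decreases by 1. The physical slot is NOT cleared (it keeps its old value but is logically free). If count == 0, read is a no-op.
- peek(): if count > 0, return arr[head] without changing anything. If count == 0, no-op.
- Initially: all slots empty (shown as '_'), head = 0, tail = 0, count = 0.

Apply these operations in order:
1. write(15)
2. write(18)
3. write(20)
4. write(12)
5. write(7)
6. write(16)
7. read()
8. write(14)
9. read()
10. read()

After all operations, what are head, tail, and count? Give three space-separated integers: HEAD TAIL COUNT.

After op 1 (write(15)): arr=[15 _ _ _] head=0 tail=1 count=1
After op 2 (write(18)): arr=[15 18 _ _] head=0 tail=2 count=2
After op 3 (write(20)): arr=[15 18 20 _] head=0 tail=3 count=3
After op 4 (write(12)): arr=[15 18 20 12] head=0 tail=0 count=4
After op 5 (write(7)): arr=[7 18 20 12] head=1 tail=1 count=4
After op 6 (write(16)): arr=[7 16 20 12] head=2 tail=2 count=4
After op 7 (read()): arr=[7 16 20 12] head=3 tail=2 count=3
After op 8 (write(14)): arr=[7 16 14 12] head=3 tail=3 count=4
After op 9 (read()): arr=[7 16 14 12] head=0 tail=3 count=3
After op 10 (read()): arr=[7 16 14 12] head=1 tail=3 count=2

Answer: 1 3 2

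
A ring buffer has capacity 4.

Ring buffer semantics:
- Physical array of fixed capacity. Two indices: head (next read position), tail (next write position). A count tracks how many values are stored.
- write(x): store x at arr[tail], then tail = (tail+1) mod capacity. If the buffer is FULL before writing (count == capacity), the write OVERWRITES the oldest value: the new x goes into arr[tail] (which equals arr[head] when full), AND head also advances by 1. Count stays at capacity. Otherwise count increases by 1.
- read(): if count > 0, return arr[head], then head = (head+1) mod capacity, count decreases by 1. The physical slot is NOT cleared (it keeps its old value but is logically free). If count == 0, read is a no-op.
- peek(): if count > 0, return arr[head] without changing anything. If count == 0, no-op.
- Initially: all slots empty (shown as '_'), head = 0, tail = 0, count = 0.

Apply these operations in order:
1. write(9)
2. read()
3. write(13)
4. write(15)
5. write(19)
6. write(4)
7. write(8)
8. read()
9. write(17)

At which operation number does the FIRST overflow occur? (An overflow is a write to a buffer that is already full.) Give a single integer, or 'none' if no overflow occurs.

After op 1 (write(9)): arr=[9 _ _ _] head=0 tail=1 count=1
After op 2 (read()): arr=[9 _ _ _] head=1 tail=1 count=0
After op 3 (write(13)): arr=[9 13 _ _] head=1 tail=2 count=1
After op 4 (write(15)): arr=[9 13 15 _] head=1 tail=3 count=2
After op 5 (write(19)): arr=[9 13 15 19] head=1 tail=0 count=3
After op 6 (write(4)): arr=[4 13 15 19] head=1 tail=1 count=4
After op 7 (write(8)): arr=[4 8 15 19] head=2 tail=2 count=4
After op 8 (read()): arr=[4 8 15 19] head=3 tail=2 count=3
After op 9 (write(17)): arr=[4 8 17 19] head=3 tail=3 count=4

Answer: 7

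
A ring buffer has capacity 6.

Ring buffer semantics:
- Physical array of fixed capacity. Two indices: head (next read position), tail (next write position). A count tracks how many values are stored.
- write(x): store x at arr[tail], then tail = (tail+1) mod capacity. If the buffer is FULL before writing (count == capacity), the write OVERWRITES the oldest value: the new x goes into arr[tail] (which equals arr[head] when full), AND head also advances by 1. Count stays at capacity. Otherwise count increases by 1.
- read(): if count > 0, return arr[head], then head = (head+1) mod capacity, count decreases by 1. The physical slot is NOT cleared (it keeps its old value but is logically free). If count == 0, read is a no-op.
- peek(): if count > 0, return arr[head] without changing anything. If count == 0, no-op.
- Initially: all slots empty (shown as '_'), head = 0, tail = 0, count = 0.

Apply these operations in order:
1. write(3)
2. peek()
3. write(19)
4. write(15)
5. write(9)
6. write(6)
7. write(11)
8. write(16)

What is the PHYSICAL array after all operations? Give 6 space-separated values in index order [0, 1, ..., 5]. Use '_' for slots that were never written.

After op 1 (write(3)): arr=[3 _ _ _ _ _] head=0 tail=1 count=1
After op 2 (peek()): arr=[3 _ _ _ _ _] head=0 tail=1 count=1
After op 3 (write(19)): arr=[3 19 _ _ _ _] head=0 tail=2 count=2
After op 4 (write(15)): arr=[3 19 15 _ _ _] head=0 tail=3 count=3
After op 5 (write(9)): arr=[3 19 15 9 _ _] head=0 tail=4 count=4
After op 6 (write(6)): arr=[3 19 15 9 6 _] head=0 tail=5 count=5
After op 7 (write(11)): arr=[3 19 15 9 6 11] head=0 tail=0 count=6
After op 8 (write(16)): arr=[16 19 15 9 6 11] head=1 tail=1 count=6

Answer: 16 19 15 9 6 11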